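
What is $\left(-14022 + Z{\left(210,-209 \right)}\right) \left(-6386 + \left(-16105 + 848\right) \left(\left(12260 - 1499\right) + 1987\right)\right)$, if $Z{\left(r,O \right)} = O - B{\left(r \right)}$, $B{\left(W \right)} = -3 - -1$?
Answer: $2767577808438$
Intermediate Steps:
$B{\left(W \right)} = -2$ ($B{\left(W \right)} = -3 + 1 = -2$)
$Z{\left(r,O \right)} = 2 + O$ ($Z{\left(r,O \right)} = O - -2 = O + 2 = 2 + O$)
$\left(-14022 + Z{\left(210,-209 \right)}\right) \left(-6386 + \left(-16105 + 848\right) \left(\left(12260 - 1499\right) + 1987\right)\right) = \left(-14022 + \left(2 - 209\right)\right) \left(-6386 + \left(-16105 + 848\right) \left(\left(12260 - 1499\right) + 1987\right)\right) = \left(-14022 - 207\right) \left(-6386 - 15257 \left(10761 + 1987\right)\right) = - 14229 \left(-6386 - 194496236\right) = \left(-14229\right) \left(-194502622\right) = 2767577808438$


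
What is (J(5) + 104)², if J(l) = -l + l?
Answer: 10816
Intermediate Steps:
J(l) = 0
(J(5) + 104)² = (0 + 104)² = 104² = 10816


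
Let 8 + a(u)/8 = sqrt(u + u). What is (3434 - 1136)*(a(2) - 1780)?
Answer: -4200744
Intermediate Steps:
a(u) = -64 + 8*sqrt(2)*sqrt(u) (a(u) = -64 + 8*sqrt(u + u) = -64 + 8*sqrt(2*u) = -64 + 8*(sqrt(2)*sqrt(u)) = -64 + 8*sqrt(2)*sqrt(u))
(3434 - 1136)*(a(2) - 1780) = (3434 - 1136)*((-64 + 8*sqrt(2)*sqrt(2)) - 1780) = 2298*((-64 + 16) - 1780) = 2298*(-48 - 1780) = 2298*(-1828) = -4200744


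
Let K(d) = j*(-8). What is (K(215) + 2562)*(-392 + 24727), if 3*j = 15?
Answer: 61372870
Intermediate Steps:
j = 5 (j = (⅓)*15 = 5)
K(d) = -40 (K(d) = 5*(-8) = -40)
(K(215) + 2562)*(-392 + 24727) = (-40 + 2562)*(-392 + 24727) = 2522*24335 = 61372870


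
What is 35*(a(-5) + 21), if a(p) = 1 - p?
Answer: 945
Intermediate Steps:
35*(a(-5) + 21) = 35*((1 - 1*(-5)) + 21) = 35*((1 + 5) + 21) = 35*(6 + 21) = 35*27 = 945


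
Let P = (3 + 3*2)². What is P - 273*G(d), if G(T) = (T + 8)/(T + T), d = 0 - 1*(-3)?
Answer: -839/2 ≈ -419.50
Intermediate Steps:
d = 3 (d = 0 + 3 = 3)
G(T) = (8 + T)/(2*T) (G(T) = (8 + T)/((2*T)) = (8 + T)*(1/(2*T)) = (8 + T)/(2*T))
P = 81 (P = (3 + 6)² = 9² = 81)
P - 273*G(d) = 81 - 273*(8 + 3)/(2*3) = 81 - 273*11/(2*3) = 81 - 273*11/6 = 81 - 1001/2 = -839/2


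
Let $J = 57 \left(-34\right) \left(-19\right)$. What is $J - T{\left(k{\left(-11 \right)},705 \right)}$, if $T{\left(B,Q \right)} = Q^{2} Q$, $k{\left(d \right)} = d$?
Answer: $-350365803$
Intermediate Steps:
$J = 36822$ ($J = \left(-1938\right) \left(-19\right) = 36822$)
$T{\left(B,Q \right)} = Q^{3}$
$J - T{\left(k{\left(-11 \right)},705 \right)} = 36822 - 705^{3} = 36822 - 350402625 = -350365803$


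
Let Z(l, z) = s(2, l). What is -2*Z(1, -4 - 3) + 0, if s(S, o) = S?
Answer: -4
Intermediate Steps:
Z(l, z) = 2
-2*Z(1, -4 - 3) + 0 = -2*2 + 0 = -4 + 0 = -4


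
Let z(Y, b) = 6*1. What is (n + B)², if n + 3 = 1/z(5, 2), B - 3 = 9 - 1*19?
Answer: 3481/36 ≈ 96.694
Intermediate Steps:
z(Y, b) = 6
B = -7 (B = 3 + (9 - 1*19) = 3 + (9 - 19) = 3 - 10 = -7)
n = -17/6 (n = -3 + 1/6 = -3 + ⅙ = -17/6 ≈ -2.8333)
(n + B)² = (-17/6 - 7)² = (-59/6)² = 3481/36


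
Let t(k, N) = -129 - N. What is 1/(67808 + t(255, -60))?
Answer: 1/67739 ≈ 1.4763e-5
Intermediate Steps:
1/(67808 + t(255, -60)) = 1/(67808 + (-129 - 1*(-60))) = 1/(67808 + (-129 + 60)) = 1/(67808 - 69) = 1/67739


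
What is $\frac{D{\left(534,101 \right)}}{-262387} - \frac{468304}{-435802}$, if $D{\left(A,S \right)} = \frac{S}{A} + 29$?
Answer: $\frac{32804730977129}{30531124092858} \approx 1.0745$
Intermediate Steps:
$D{\left(A,S \right)} = 29 + \frac{S}{A}$
$\frac{D{\left(534,101 \right)}}{-262387} - \frac{468304}{-435802} = \frac{29 + \frac{101}{534}}{-262387} - \frac{468304}{-435802} = \left(29 + 101 \cdot \frac{1}{534}\right) \left(- \frac{1}{262387}\right) - - \frac{234152}{217901} = \left(29 + \frac{101}{534}\right) \left(- \frac{1}{262387}\right) + \frac{234152}{217901} = \frac{15587}{534} \left(- \frac{1}{262387}\right) + \frac{234152}{217901} = - \frac{15587}{140114658} + \frac{234152}{217901} = \frac{32804730977129}{30531124092858}$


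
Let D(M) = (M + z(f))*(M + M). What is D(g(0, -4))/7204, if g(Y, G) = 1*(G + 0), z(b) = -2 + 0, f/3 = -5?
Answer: 12/1801 ≈ 0.0066630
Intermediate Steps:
f = -15 (f = 3*(-5) = -15)
z(b) = -2
g(Y, G) = G (g(Y, G) = 1*G = G)
D(M) = 2*M*(-2 + M) (D(M) = (M - 2)*(M + M) = (-2 + M)*(2*M) = 2*M*(-2 + M))
D(g(0, -4))/7204 = (2*(-4)*(-2 - 4))/7204 = (2*(-4)*(-6))*(1/7204) = 48*(1/7204) = 12/1801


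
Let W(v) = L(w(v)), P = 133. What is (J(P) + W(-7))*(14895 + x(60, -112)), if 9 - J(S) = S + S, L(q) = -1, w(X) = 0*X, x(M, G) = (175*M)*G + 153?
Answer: 299525616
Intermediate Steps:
x(M, G) = 153 + 175*G*M (x(M, G) = 175*G*M + 153 = 153 + 175*G*M)
w(X) = 0
W(v) = -1
J(S) = 9 - 2*S (J(S) = 9 - (S + S) = 9 - 2*S)
(J(P) + W(-7))*(14895 + x(60, -112)) = ((9 - 2*133) - 1)*(14895 + (153 + 175*(-112)*60)) = ((9 - 266) - 1)*(14895 + (153 - 1176000)) = (-257 - 1)*(14895 - 1175847) = -258*(-1160952) = 299525616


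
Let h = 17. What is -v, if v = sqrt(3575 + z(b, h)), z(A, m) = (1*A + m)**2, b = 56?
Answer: -2*sqrt(2226) ≈ -94.361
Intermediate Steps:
z(A, m) = (A + m)**2
v = 2*sqrt(2226) (v = sqrt(3575 + (56 + 17)**2) = sqrt(3575 + 73**2) = sqrt(3575 + 5329) = sqrt(8904) = 2*sqrt(2226) ≈ 94.361)
-v = -2*sqrt(2226)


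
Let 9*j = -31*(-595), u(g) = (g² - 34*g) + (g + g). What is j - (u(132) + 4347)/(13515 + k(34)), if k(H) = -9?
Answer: 82986749/40518 ≈ 2048.1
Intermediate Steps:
u(g) = g² - 32*g (u(g) = (g² - 34*g) + 2*g = g² - 32*g)
j = 18445/9 (j = (-31*(-595))/9 = (⅑)*18445 = 18445/9 ≈ 2049.4)
j - (u(132) + 4347)/(13515 + k(34)) = 18445/9 - (132*(-32 + 132) + 4347)/(13515 - 9) = 18445/9 - (132*100 + 4347)/13506 = 18445/9 - (13200 + 4347)/13506 = 18445/9 - 17547/13506 = 18445/9 - 1*5849/4502 = 18445/9 - 5849/4502 = 82986749/40518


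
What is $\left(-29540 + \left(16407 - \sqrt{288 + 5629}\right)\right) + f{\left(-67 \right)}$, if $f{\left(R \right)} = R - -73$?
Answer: $-13127 - \sqrt{5917} \approx -13204.0$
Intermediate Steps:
$f{\left(R \right)} = 73 + R$ ($f{\left(R \right)} = R + 73 = 73 + R$)
$\left(-29540 + \left(16407 - \sqrt{288 + 5629}\right)\right) + f{\left(-67 \right)} = \left(-29540 + \left(16407 - \sqrt{288 + 5629}\right)\right) + \left(73 - 67\right) = \left(-29540 + \left(16407 - \sqrt{5917}\right)\right) + 6 = \left(-13133 - \sqrt{5917}\right) + 6 = -13127 - \sqrt{5917}$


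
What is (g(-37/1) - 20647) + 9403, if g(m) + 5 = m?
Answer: -11286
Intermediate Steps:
g(m) = -5 + m
(g(-37/1) - 20647) + 9403 = ((-5 - 37/1) - 20647) + 9403 = ((-5 - 37*1) - 20647) + 9403 = ((-5 - 37) - 20647) + 9403 = (-42 - 20647) + 9403 = -20689 + 9403 = -11286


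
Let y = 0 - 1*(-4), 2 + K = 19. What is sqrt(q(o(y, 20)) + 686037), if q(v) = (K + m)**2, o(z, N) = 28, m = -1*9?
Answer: sqrt(686101) ≈ 828.31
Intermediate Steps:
K = 17 (K = -2 + 19 = 17)
y = 4 (y = 0 + 4 = 4)
m = -9
q(v) = 64 (q(v) = (17 - 9)**2 = 8**2 = 64)
sqrt(q(o(y, 20)) + 686037) = sqrt(64 + 686037) = sqrt(686101)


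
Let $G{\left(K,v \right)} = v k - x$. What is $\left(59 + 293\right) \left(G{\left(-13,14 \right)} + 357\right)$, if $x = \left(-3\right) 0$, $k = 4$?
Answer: $145376$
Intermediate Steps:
$x = 0$
$G{\left(K,v \right)} = 4 v$ ($G{\left(K,v \right)} = v 4 - 0 = 4 v + 0 = 4 v$)
$\left(59 + 293\right) \left(G{\left(-13,14 \right)} + 357\right) = \left(59 + 293\right) \left(4 \cdot 14 + 357\right) = 352 \left(56 + 357\right) = 352 \cdot 413 = 145376$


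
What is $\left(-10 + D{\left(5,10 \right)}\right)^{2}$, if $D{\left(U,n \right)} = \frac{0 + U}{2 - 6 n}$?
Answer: $\frac{342225}{3364} \approx 101.73$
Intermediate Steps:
$D{\left(U,n \right)} = \frac{U}{2 - 6 n}$
$\left(-10 + D{\left(5,10 \right)}\right)^{2} = \left(-10 - \frac{5}{-2 + 6 \cdot 10}\right)^{2} = \left(-10 - \frac{5}{-2 + 60}\right)^{2} = \left(-10 - \frac{5}{58}\right)^{2} = \left(- \frac{585}{58}\right)^{2} = \frac{342225}{3364}$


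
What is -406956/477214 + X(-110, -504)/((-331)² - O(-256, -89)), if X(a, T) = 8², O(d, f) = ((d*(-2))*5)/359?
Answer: -7997274745610/9384374894273 ≈ -0.85219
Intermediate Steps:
O(d, f) = -10*d/359 (O(d, f) = (-2*d*5)*(1/359) = -10*d*(1/359) = -10*d/359)
X(a, T) = 64
-406956/477214 + X(-110, -504)/((-331)² - O(-256, -89)) = -406956/477214 + 64/((-331)² - (-10)*(-256)/359) = -406956*1/477214 + 64/(109561 - 1*2560/359) = -203478/238607 + 64/(109561 - 2560/359) = -203478/238607 + 64/(39329839/359) = -203478/238607 + 64*(359/39329839) = -203478/238607 + 22976/39329839 = -7997274745610/9384374894273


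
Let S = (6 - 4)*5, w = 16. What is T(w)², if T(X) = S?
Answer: 100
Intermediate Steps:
S = 10 (S = 2*5 = 10)
T(X) = 10
T(w)² = 10² = 100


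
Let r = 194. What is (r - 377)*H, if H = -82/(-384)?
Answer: -2501/64 ≈ -39.078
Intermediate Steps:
H = 41/192 (H = -82*(-1/384) = 41/192 ≈ 0.21354)
(r - 377)*H = (194 - 377)*(41/192) = -183*41/192 = -2501/64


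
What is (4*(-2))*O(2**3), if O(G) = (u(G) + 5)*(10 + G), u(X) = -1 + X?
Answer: -1728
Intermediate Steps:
O(G) = (4 + G)*(10 + G) (O(G) = ((-1 + G) + 5)*(10 + G) = (4 + G)*(10 + G))
(4*(-2))*O(2**3) = (4*(-2))*(40 + (2**3)**2 + 14*2**3) = -8*(40 + 8**2 + 14*8) = -8*(40 + 64 + 112) = -8*216 = -1728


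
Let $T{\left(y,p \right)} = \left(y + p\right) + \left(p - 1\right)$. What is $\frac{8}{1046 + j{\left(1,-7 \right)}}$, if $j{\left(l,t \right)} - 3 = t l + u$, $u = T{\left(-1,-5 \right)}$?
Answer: $\frac{4}{515} \approx 0.007767$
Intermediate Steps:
$T{\left(y,p \right)} = -1 + y + 2 p$ ($T{\left(y,p \right)} = \left(p + y\right) + \left(-1 + p\right) = -1 + y + 2 p$)
$u = -12$ ($u = -1 - 1 + 2 \left(-5\right) = -1 - 1 - 10 = -12$)
$j{\left(l,t \right)} = -9 + l t$ ($j{\left(l,t \right)} = 3 + \left(t l - 12\right) = 3 + \left(l t - 12\right) = 3 + \left(-12 + l t\right) = -9 + l t$)
$\frac{8}{1046 + j{\left(1,-7 \right)}} = \frac{8}{1046 + \left(-9 + 1 \left(-7\right)\right)} = \frac{8}{1046 - 16} = \frac{8}{1030} = 8 \cdot \frac{1}{1030} = \frac{4}{515}$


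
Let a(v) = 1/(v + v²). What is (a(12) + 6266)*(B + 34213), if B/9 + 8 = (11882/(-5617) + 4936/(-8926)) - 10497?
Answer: -739498517128830695/1955356338 ≈ -3.7819e+8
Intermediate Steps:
B = -2370719528793/25068671 (B = -72 + 9*((11882/(-5617) + 4936/(-8926)) - 10497) = -72 + 9*((11882*(-1/5617) + 4936*(-1/8926)) - 10497) = -72 + 9*((-11882/5617 - 2468/4463) - 10497) = -72 + 9*(-66892122/25068671 - 10497) = -72 + 9*(-263212731609/25068671) = -72 - 2368914584481/25068671 = -2370719528793/25068671 ≈ -94569.)
(a(12) + 6266)*(B + 34213) = (1/(12*(1 + 12)) + 6266)*(-2370719528793/25068671 + 34213) = ((1/12)/13 + 6266)*(-1513045087870/25068671) = ((1/12)*(1/13) + 6266)*(-1513045087870/25068671) = (1/156 + 6266)*(-1513045087870/25068671) = (977497/156)*(-1513045087870/25068671) = -739498517128830695/1955356338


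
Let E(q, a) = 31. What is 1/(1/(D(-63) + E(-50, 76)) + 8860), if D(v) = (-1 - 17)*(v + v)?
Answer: 2299/20369141 ≈ 0.00011287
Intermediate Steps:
D(v) = -36*v
1/(1/(D(-63) + E(-50, 76)) + 8860) = 1/(1/(-36*(-63) + 31) + 8860) = 1/(1/(2268 + 31) + 8860) = 1/(1/2299 + 8860) = 1/(20369141/2299) = 2299/20369141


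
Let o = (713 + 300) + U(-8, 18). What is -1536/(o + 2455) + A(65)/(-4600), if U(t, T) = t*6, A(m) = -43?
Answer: -115309/262200 ≈ -0.43977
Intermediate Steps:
U(t, T) = 6*t
o = 965 (o = (713 + 300) + 6*(-8) = 1013 - 48 = 965)
-1536/(o + 2455) + A(65)/(-4600) = -1536/(965 + 2455) - 43/(-4600) = -1536/3420 - 43*(-1/4600) = -1536*1/3420 + 43/4600 = -128/285 + 43/4600 = -115309/262200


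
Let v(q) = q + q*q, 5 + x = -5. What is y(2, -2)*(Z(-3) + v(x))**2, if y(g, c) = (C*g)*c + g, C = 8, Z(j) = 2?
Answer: -253920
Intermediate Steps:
x = -10 (x = -5 - 5 = -10)
v(q) = q + q**2
y(g, c) = g + 8*c*g (y(g, c) = (8*g)*c + g = 8*c*g + g = g + 8*c*g)
y(2, -2)*(Z(-3) + v(x))**2 = (2*(1 + 8*(-2)))*(2 - 10*(1 - 10))**2 = (2*(1 - 16))*(2 - 10*(-9))**2 = (2*(-15))*(2 + 90)**2 = -30*92**2 = -30*8464 = -253920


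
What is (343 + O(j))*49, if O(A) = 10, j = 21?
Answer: 17297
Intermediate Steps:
(343 + O(j))*49 = (343 + 10)*49 = 353*49 = 17297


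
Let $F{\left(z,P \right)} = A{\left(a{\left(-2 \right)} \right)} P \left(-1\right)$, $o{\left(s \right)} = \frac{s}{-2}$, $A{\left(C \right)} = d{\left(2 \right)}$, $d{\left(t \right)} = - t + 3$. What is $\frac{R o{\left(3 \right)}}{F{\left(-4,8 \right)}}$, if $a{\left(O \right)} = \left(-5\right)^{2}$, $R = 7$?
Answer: $\frac{21}{16} \approx 1.3125$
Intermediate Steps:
$a{\left(O \right)} = 25$
$d{\left(t \right)} = 3 - t$
$A{\left(C \right)} = 1$ ($A{\left(C \right)} = 3 - 2 = 1$)
$o{\left(s \right)} = - \frac{s}{2}$ ($o{\left(s \right)} = s \left(- \frac{1}{2}\right) = - \frac{s}{2}$)
$F{\left(z,P \right)} = - P$ ($F{\left(z,P \right)} = 1 P \left(-1\right) = P \left(-1\right) = - P$)
$\frac{R o{\left(3 \right)}}{F{\left(-4,8 \right)}} = \frac{7 \left(\left(- \frac{1}{2}\right) 3\right)}{\left(-1\right) 8} = \frac{7 \left(- \frac{3}{2}\right)}{-8} = \left(- \frac{21}{2}\right) \left(- \frac{1}{8}\right) = \frac{21}{16}$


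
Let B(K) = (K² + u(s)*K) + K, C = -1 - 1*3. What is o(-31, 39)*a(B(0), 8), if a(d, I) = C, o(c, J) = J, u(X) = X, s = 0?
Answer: -156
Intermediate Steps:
C = -4 (C = -1 - 3 = -4)
B(K) = K + K² (B(K) = (K² + 0*K) + K = (K² + 0) + K = K² + K = K + K²)
a(d, I) = -4
o(-31, 39)*a(B(0), 8) = 39*(-4) = -156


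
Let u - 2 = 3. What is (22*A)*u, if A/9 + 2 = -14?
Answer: -15840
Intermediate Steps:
A = -144 (A = -18 + 9*(-14) = -18 - 126 = -144)
u = 5 (u = 2 + 3 = 5)
(22*A)*u = (22*(-144))*5 = -3168*5 = -15840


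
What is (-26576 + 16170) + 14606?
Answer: 4200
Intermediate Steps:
(-26576 + 16170) + 14606 = -10406 + 14606 = 4200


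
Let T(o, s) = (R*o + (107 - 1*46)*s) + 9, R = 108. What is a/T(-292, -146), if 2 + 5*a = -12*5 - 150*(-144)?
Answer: -21538/202165 ≈ -0.10654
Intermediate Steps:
a = 21538/5 (a = -⅖ + (-12*5 - 150*(-144))/5 = -⅖ + (-60 + 21600)/5 = -⅖ + (⅕)*21540 = -⅖ + 4308 = 21538/5 ≈ 4307.6)
T(o, s) = 9 + 61*s + 108*o (T(o, s) = (108*o + (107 - 1*46)*s) + 9 = (108*o + (107 - 46)*s) + 9 = (108*o + 61*s) + 9 = (61*s + 108*o) + 9 = 9 + 61*s + 108*o)
a/T(-292, -146) = 21538/(5*(9 + 61*(-146) + 108*(-292))) = 21538/(5*(9 - 8906 - 31536)) = (21538/5)/(-40433) = (21538/5)*(-1/40433) = -21538/202165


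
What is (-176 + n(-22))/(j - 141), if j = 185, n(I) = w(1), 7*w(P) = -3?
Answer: -1235/308 ≈ -4.0097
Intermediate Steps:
w(P) = -3/7 (w(P) = (1/7)*(-3) = -3/7)
n(I) = -3/7
(-176 + n(-22))/(j - 141) = (-176 - 3/7)/(185 - 141) = -1235/7/44 = -1235/7*1/44 = -1235/308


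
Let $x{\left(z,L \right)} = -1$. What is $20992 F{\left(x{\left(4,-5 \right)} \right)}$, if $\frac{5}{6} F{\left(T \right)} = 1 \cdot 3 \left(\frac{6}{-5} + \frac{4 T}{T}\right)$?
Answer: $\frac{5289984}{25} \approx 2.116 \cdot 10^{5}$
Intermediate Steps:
$F{\left(T \right)} = \frac{252}{25}$ ($F{\left(T \right)} = \frac{6 \cdot 1 \cdot 3 \left(\frac{6}{-5} + \frac{4 T}{T}\right)}{5} = \frac{6 \cdot 3 \left(6 \left(- \frac{1}{5}\right) + 4\right)}{5} = \frac{6 \cdot 3 \left(- \frac{6}{5} + 4\right)}{5} = \frac{6 \cdot 3 \cdot \frac{14}{5}}{5} = \frac{6}{5} \cdot \frac{42}{5} = \frac{252}{25}$)
$20992 F{\left(x{\left(4,-5 \right)} \right)} = 20992 \cdot \frac{252}{25} = \frac{5289984}{25}$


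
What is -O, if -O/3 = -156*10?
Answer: -4680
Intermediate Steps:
O = 4680 (O = -(-468)*10 = -3*(-1560) = 4680)
-O = -1*4680 = -4680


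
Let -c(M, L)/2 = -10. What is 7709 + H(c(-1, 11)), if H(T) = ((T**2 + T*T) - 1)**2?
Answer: 646110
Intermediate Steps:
c(M, L) = 20 (c(M, L) = -2*(-10) = 20)
H(T) = (-1 + 2*T**2)**2 (H(T) = ((T**2 + T**2) - 1)**2 = (2*T**2 - 1)**2 = (-1 + 2*T**2)**2)
7709 + H(c(-1, 11)) = 7709 + (-1 + 2*20**2)**2 = 7709 + (-1 + 2*400)**2 = 7709 + (-1 + 800)**2 = 7709 + 799**2 = 7709 + 638401 = 646110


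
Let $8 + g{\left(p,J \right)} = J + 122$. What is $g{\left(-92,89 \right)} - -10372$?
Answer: $10575$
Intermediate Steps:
$g{\left(p,J \right)} = 114 + J$ ($g{\left(p,J \right)} = -8 + \left(J + 122\right) = -8 + \left(122 + J\right) = 114 + J$)
$g{\left(-92,89 \right)} - -10372 = \left(114 + 89\right) - -10372 = 203 + 10372 = 10575$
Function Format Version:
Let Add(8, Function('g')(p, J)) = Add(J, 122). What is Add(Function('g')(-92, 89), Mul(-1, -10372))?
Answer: 10575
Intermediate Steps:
Function('g')(p, J) = Add(114, J) (Function('g')(p, J) = Add(-8, Add(J, 122)) = Add(-8, Add(122, J)) = Add(114, J))
Add(Function('g')(-92, 89), Mul(-1, -10372)) = Add(Add(114, 89), Mul(-1, -10372)) = Add(203, 10372) = 10575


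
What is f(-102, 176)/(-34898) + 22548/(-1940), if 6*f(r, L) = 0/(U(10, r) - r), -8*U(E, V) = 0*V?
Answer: -5637/485 ≈ -11.623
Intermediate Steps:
U(E, V) = 0 (U(E, V) = -0*V = -⅛*0 = 0)
f(r, L) = 0 (f(r, L) = (0/(0 - r))/6 = (0/((-r)))/6 = (0*(-1/r))/6 = (⅙)*0 = 0)
f(-102, 176)/(-34898) + 22548/(-1940) = 0/(-34898) + 22548/(-1940) = 0*(-1/34898) + 22548*(-1/1940) = 0 - 5637/485 = -5637/485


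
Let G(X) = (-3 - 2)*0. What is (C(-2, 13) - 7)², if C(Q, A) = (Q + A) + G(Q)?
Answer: 16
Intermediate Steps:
G(X) = 0 (G(X) = -5*0 = 0)
C(Q, A) = A + Q (C(Q, A) = (Q + A) + 0 = (A + Q) + 0 = A + Q)
(C(-2, 13) - 7)² = ((13 - 2) - 7)² = (11 - 7)² = 4² = 16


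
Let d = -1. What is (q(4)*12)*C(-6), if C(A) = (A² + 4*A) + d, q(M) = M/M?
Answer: 132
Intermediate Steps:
q(M) = 1
C(A) = -1 + A² + 4*A (C(A) = (A² + 4*A) - 1 = -1 + A² + 4*A)
(q(4)*12)*C(-6) = (1*12)*(-1 + (-6)² + 4*(-6)) = 12*(-1 + 36 - 24) = 12*11 = 132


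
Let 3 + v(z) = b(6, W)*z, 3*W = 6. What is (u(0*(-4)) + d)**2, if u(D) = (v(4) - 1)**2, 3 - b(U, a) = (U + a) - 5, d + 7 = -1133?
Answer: 1263376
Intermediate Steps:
W = 2 (W = (1/3)*6 = 2)
d = -1140 (d = -7 - 1133 = -1140)
b(U, a) = 8 - U - a (b(U, a) = 3 - ((U + a) - 5) = 3 - (-5 + U + a) = 3 + (5 - U - a) = 8 - U - a)
v(z) = -3 (v(z) = -3 + (8 - 1*6 - 1*2)*z = -3 + (8 - 6 - 2)*z = -3 + 0*z = -3 + 0 = -3)
u(D) = 16 (u(D) = (-3 - 1)**2 = (-4)**2 = 16)
(u(0*(-4)) + d)**2 = (16 - 1140)**2 = (-1124)**2 = 1263376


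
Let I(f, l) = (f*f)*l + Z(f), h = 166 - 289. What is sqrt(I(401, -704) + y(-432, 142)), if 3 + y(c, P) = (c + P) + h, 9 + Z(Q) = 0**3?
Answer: I*sqrt(113204329) ≈ 10640.0*I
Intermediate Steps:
Z(Q) = -9 (Z(Q) = -9 + 0**3 = -9 + 0 = -9)
h = -123
y(c, P) = -126 + P + c (y(c, P) = -3 + ((c + P) - 123) = -3 + ((P + c) - 123) = -3 + (-123 + P + c) = -126 + P + c)
I(f, l) = -9 + l*f**2 (I(f, l) = (f*f)*l - 9 = f**2*l - 9 = l*f**2 - 9 = -9 + l*f**2)
sqrt(I(401, -704) + y(-432, 142)) = sqrt((-9 - 704*401**2) + (-126 + 142 - 432)) = sqrt((-9 - 704*160801) - 416) = sqrt((-9 - 113203904) - 416) = sqrt(-113203913 - 416) = sqrt(-113204329) = I*sqrt(113204329)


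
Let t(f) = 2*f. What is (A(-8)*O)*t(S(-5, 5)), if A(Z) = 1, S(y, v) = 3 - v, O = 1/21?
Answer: -4/21 ≈ -0.19048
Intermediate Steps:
O = 1/21 ≈ 0.047619
(A(-8)*O)*t(S(-5, 5)) = (1*(1/21))*(2*(3 - 1*5)) = (2*(3 - 5))/21 = (2*(-2))/21 = (1/21)*(-4) = -4/21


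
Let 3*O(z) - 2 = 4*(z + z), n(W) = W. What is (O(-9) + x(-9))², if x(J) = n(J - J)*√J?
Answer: 4900/9 ≈ 544.44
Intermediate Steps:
O(z) = ⅔ + 8*z/3 (O(z) = ⅔ + (4*(z + z))/3 = ⅔ + (4*(2*z))/3 = ⅔ + (8*z)/3 = ⅔ + 8*z/3)
x(J) = 0 (x(J) = (J - J)*√J = 0*√J = 0)
(O(-9) + x(-9))² = ((⅔ + (8/3)*(-9)) + 0)² = ((⅔ - 24) + 0)² = (-70/3 + 0)² = (-70/3)² = 4900/9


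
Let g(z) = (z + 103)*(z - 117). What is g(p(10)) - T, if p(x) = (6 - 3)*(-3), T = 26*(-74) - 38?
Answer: -9882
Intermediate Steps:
T = -1962 (T = -1924 - 38 = -1962)
p(x) = -9 (p(x) = 3*(-3) = -9)
g(z) = (-117 + z)*(103 + z) (g(z) = (103 + z)*(-117 + z) = (-117 + z)*(103 + z))
g(p(10)) - T = (-12051 + (-9)² - 14*(-9)) - 1*(-1962) = (-12051 + 81 + 126) + 1962 = -11844 + 1962 = -9882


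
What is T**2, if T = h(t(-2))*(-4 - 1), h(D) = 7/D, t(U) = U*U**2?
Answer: 1225/64 ≈ 19.141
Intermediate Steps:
t(U) = U**3
T = 35/8 (T = (7/((-2)**3))*(-4 - 1) = (7/(-8))*(-5) = (7*(-1/8))*(-5) = -7/8*(-5) = 35/8 ≈ 4.3750)
T**2 = (35/8)**2 = 1225/64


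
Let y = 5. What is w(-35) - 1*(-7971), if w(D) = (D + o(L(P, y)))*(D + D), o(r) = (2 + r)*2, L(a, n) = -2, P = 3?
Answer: 10421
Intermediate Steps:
o(r) = 4 + 2*r
w(D) = 2*D² (w(D) = (D + (4 + 2*(-2)))*(D + D) = (D + (4 - 4))*(2*D) = (D + 0)*(2*D) = D*(2*D) = 2*D²)
w(-35) - 1*(-7971) = 2*(-35)² - 1*(-7971) = 2*1225 + 7971 = 2450 + 7971 = 10421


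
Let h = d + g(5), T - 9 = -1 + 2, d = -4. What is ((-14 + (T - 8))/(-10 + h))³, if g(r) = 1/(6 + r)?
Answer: 85184/132651 ≈ 0.64217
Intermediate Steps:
T = 10 (T = 9 + (-1 + 2) = 9 + 1 = 10)
h = -43/11 (h = -4 + 1/(6 + 5) = -4 + 1/11 = -43/11 ≈ -3.9091)
((-14 + (T - 8))/(-10 + h))³ = ((-14 + (10 - 8))/(-10 - 43/11))³ = ((-14 + 2)/(-153/11))³ = (-12*(-11/153))³ = (44/51)³ = 85184/132651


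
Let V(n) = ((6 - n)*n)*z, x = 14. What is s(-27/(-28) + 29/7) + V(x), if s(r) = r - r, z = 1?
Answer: -112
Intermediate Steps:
s(r) = 0
V(n) = n*(6 - n) (V(n) = ((6 - n)*n)*1 = (n*(6 - n))*1 = n*(6 - n))
s(-27/(-28) + 29/7) + V(x) = 0 + 14*(6 - 1*14) = 0 + 14*(6 - 14) = 0 + 14*(-8) = 0 - 112 = -112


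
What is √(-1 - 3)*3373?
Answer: 6746*I ≈ 6746.0*I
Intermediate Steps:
√(-1 - 3)*3373 = √(-4)*3373 = (2*I)*3373 = 6746*I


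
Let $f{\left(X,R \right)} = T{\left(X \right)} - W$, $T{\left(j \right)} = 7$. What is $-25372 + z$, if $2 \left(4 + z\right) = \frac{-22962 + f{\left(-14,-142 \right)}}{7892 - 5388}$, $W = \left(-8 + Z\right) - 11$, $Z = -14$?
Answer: $- \frac{63552965}{2504} \approx -25381.0$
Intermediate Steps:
$W = -33$ ($W = \left(-8 - 14\right) - 11 = -22 - 11 = -33$)
$f{\left(X,R \right)} = 40$ ($f{\left(X,R \right)} = 7 - -33 = 7 + 33 = 40$)
$z = - \frac{21477}{2504}$ ($z = -4 + \frac{\left(-22962 + 40\right) \frac{1}{7892 - 5388}}{2} = -4 + \frac{\left(-22922\right) \frac{1}{2504}}{2} = -4 + \frac{1}{2} \left(- \frac{11461}{1252}\right) = -4 - \frac{11461}{2504} = - \frac{21477}{2504} \approx -8.5771$)
$-25372 + z = -25372 - \frac{21477}{2504} = - \frac{63552965}{2504}$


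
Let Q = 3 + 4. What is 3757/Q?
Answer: 3757/7 ≈ 536.71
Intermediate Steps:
Q = 7
3757/Q = 3757/7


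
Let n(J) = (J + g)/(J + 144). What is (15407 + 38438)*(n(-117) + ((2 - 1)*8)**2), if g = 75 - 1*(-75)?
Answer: 31607015/9 ≈ 3.5119e+6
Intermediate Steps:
g = 150 (g = 75 + 75 = 150)
n(J) = (150 + J)/(144 + J) (n(J) = (J + 150)/(J + 144) = (150 + J)/(144 + J))
(15407 + 38438)*(n(-117) + ((2 - 1)*8)**2) = (15407 + 38438)*((150 - 117)/(144 - 117) + ((2 - 1)*8)**2) = 53845*(33/27 + (1*8)**2) = 53845*((1/27)*33 + 8**2) = 53845*(11/9 + 64) = 53845*(587/9) = 31607015/9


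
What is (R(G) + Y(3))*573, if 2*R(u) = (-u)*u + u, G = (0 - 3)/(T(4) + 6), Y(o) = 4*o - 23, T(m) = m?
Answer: -1282947/200 ≈ -6414.7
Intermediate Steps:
Y(o) = -23 + 4*o
G = -3/10 (G = (0 - 3)/(4 + 6) = -3/10 ≈ -0.30000)
R(u) = u/2 - u²/2 (R(u) = ((-u)*u + u)/2 = (-u² + u)/2 = (u - u²)/2 = u/2 - u²/2)
(R(G) + Y(3))*573 = ((½)*(-3/10)*(1 - 1*(-3/10)) + (-23 + 4*3))*573 = ((½)*(-3/10)*(1 + 3/10) + (-23 + 12))*573 = ((½)*(-3/10)*(13/10) - 11)*573 = (-39/200 - 11)*573 = -2239/200*573 = -1282947/200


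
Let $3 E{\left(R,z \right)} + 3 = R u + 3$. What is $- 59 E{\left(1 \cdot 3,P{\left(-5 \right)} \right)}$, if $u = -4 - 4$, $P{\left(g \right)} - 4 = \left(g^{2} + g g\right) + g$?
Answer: $472$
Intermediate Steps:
$P{\left(g \right)} = 4 + g + 2 g^{2}$ ($P{\left(g \right)} = 4 + \left(\left(g^{2} + g g\right) + g\right) = 4 + \left(\left(g^{2} + g^{2}\right) + g\right) = 4 + \left(2 g^{2} + g\right) = 4 + \left(g + 2 g^{2}\right) = 4 + g + 2 g^{2}$)
$u = -8$
$E{\left(R,z \right)} = - \frac{8 R}{3}$ ($E{\left(R,z \right)} = -1 + \frac{R \left(-8\right) + 3}{3} = -1 + \frac{- 8 R + 3}{3} = -1 + \frac{3 - 8 R}{3} = -1 - \left(-1 + \frac{8 R}{3}\right) = - \frac{8 R}{3}$)
$- 59 E{\left(1 \cdot 3,P{\left(-5 \right)} \right)} = - 59 \left(- \frac{8 \cdot 1 \cdot 3}{3}\right) = - 59 \left(\left(- \frac{8}{3}\right) 3\right) = \left(-59\right) \left(-8\right) = 472$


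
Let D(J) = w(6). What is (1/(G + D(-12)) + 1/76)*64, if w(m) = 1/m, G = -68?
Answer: -784/7733 ≈ -0.10138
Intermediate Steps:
D(J) = 1/6
(1/(G + D(-12)) + 1/76)*64 = (1/(-68 + 1/6) + 1/76)*64 = (1/(-407/6) + 1/76)*64 = (-6/407 + 1/76)*64 = -49/30932*64 = -784/7733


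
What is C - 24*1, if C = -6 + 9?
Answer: -21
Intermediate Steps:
C = 3
C - 24*1 = 3 - 24*1 = 3 - 24 = -21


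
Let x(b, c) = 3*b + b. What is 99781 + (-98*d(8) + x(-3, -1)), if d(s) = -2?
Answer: 99965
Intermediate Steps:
x(b, c) = 4*b
99781 + (-98*d(8) + x(-3, -1)) = 99781 + (-98*(-2) + 4*(-3)) = 99781 + (196 - 12) = 99781 + 184 = 99965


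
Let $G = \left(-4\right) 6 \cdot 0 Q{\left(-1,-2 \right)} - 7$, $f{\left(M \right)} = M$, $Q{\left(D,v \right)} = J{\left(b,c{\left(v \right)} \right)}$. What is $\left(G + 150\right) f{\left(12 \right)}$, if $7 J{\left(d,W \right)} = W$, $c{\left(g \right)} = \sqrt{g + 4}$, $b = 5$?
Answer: $1716$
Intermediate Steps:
$c{\left(g \right)} = \sqrt{4 + g}$
$J{\left(d,W \right)} = \frac{W}{7}$
$Q{\left(D,v \right)} = \frac{\sqrt{4 + v}}{7}$
$G = -7$ ($G = \left(-4\right) 6 \cdot 0 \frac{\sqrt{4 - 2}}{7} - 7 = \left(-24\right) 0 \frac{\sqrt{2}}{7} - 7 = 0 \frac{\sqrt{2}}{7} - 7 = 0 - 7 = -7$)
$\left(G + 150\right) f{\left(12 \right)} = \left(-7 + 150\right) 12 = 143 \cdot 12 = 1716$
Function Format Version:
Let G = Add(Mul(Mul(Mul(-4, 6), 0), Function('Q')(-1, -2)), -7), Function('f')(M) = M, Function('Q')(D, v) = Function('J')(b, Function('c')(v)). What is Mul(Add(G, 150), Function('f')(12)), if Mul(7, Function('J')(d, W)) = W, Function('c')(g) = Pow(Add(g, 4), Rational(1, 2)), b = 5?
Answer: 1716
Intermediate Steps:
Function('c')(g) = Pow(Add(4, g), Rational(1, 2))
Function('J')(d, W) = Mul(Rational(1, 7), W)
Function('Q')(D, v) = Mul(Rational(1, 7), Pow(Add(4, v), Rational(1, 2)))
G = -7 (G = Add(Mul(Mul(Mul(-4, 6), 0), Mul(Rational(1, 7), Pow(Add(4, -2), Rational(1, 2)))), -7) = Add(Mul(Mul(-24, 0), Mul(Rational(1, 7), Pow(2, Rational(1, 2)))), -7) = Add(Mul(0, Mul(Rational(1, 7), Pow(2, Rational(1, 2)))), -7) = Add(0, -7) = -7)
Mul(Add(G, 150), Function('f')(12)) = Mul(Add(-7, 150), 12) = Mul(143, 12) = 1716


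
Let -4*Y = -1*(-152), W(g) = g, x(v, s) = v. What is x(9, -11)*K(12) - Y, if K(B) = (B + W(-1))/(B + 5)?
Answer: 745/17 ≈ 43.824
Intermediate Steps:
Y = -38 (Y = -(-1)*(-152)/4 = -¼*152 = -38)
K(B) = (-1 + B)/(5 + B) (K(B) = (B - 1)/(B + 5) = (-1 + B)/(5 + B))
x(9, -11)*K(12) - Y = 9*((-1 + 12)/(5 + 12)) - 1*(-38) = 9*(11/17) + 38 = 99/17 + 38 = 745/17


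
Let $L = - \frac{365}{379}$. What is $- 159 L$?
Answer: $\frac{58035}{379} \approx 153.13$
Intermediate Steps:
$L = - \frac{365}{379}$ ($L = \left(-365\right) \frac{1}{379} = - \frac{365}{379} \approx -0.96306$)
$- 159 L = \left(-159\right) \left(- \frac{365}{379}\right) = \frac{58035}{379}$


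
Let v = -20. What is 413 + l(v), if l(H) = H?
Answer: 393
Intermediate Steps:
413 + l(v) = 413 - 20 = 393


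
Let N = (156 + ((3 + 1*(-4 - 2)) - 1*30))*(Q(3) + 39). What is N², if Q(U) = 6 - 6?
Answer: 23011209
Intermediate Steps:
Q(U) = 0
N = 4797 (N = (156 + ((3 + 1*(-4 - 2)) - 1*30))*(0 + 39) = (156 + ((3 + 1*(-6)) - 30))*39 = (156 + ((3 - 6) - 30))*39 = (156 + (-3 - 30))*39 = (156 - 33)*39 = 123*39 = 4797)
N² = 4797² = 23011209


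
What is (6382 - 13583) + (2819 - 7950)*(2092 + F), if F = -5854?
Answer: 19295621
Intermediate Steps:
(6382 - 13583) + (2819 - 7950)*(2092 + F) = (6382 - 13583) + (2819 - 7950)*(2092 - 5854) = -7201 - 5131*(-3762) = -7201 + 19302822 = 19295621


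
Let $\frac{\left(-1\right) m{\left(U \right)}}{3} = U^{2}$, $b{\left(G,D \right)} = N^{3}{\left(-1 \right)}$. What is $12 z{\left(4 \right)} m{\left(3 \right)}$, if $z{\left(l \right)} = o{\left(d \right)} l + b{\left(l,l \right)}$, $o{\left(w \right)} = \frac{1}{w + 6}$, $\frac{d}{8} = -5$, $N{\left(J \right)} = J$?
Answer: $\frac{6156}{17} \approx 362.12$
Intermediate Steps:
$d = -40$ ($d = 8 \left(-5\right) = -40$)
$o{\left(w \right)} = \frac{1}{6 + w}$
$b{\left(G,D \right)} = -1$ ($b{\left(G,D \right)} = \left(-1\right)^{3} = -1$)
$z{\left(l \right)} = -1 - \frac{l}{34}$ ($z{\left(l \right)} = \frac{l}{6 - 40} - 1 = \frac{l}{-34} - 1 = - \frac{l}{34} - 1 = -1 - \frac{l}{34}$)
$m{\left(U \right)} = - 3 U^{2}$
$12 z{\left(4 \right)} m{\left(3 \right)} = 12 \left(-1 - \frac{2}{17}\right) \left(- 3 \cdot 3^{2}\right) = 12 \left(-1 - \frac{2}{17}\right) \left(\left(-3\right) 9\right) = 12 \left(- \frac{19}{17}\right) \left(-27\right) = \left(- \frac{228}{17}\right) \left(-27\right) = \frac{6156}{17}$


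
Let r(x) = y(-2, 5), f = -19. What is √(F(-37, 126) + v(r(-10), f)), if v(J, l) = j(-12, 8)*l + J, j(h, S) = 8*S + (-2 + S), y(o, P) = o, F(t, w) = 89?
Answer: I*√1243 ≈ 35.256*I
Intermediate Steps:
j(h, S) = -2 + 9*S
r(x) = -2
v(J, l) = J + 70*l (v(J, l) = (-2 + 9*8)*l + J = (-2 + 72)*l + J = 70*l + J = J + 70*l)
√(F(-37, 126) + v(r(-10), f)) = √(89 + (-2 + 70*(-19))) = √(89 + (-2 - 1330)) = √(89 - 1332) = √(-1243) = I*√1243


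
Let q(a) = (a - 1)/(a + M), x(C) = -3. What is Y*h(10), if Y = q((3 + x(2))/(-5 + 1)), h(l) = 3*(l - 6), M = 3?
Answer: -4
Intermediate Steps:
h(l) = -18 + 3*l (h(l) = 3*(-6 + l) = -18 + 3*l)
q(a) = (-1 + a)/(3 + a) (q(a) = (a - 1)/(a + 3) = (-1 + a)/(3 + a))
Y = -⅓ (Y = (-1 + (3 - 3)/(-5 + 1))/(3 + (3 - 3)/(-5 + 1)) = (-1 + 0/(-4))/(3 + 0/(-4)) = (-1 + 0*(-¼))/(3 + 0*(-¼)) = (-1 + 0)/(3 + 0) = -1/3 = (⅓)*(-1) = -⅓ ≈ -0.33333)
Y*h(10) = -(-18 + 3*10)/3 = -(-18 + 30)/3 = -⅓*12 = -4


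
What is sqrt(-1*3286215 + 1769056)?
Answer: I*sqrt(1517159) ≈ 1231.7*I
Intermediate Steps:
sqrt(-1*3286215 + 1769056) = sqrt(-3286215 + 1769056) = sqrt(-1517159) = I*sqrt(1517159)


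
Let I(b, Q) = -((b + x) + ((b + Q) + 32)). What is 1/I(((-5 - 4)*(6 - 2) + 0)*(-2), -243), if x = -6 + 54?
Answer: 1/19 ≈ 0.052632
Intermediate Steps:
x = 48
I(b, Q) = -80 - Q - 2*b (I(b, Q) = -((b + 48) + ((b + Q) + 32)) = -((48 + b) + ((Q + b) + 32)) = -((48 + b) + (32 + Q + b)) = -(80 + Q + 2*b) = -80 - Q - 2*b)
1/I(((-5 - 4)*(6 - 2) + 0)*(-2), -243) = 1/(-80 - 1*(-243) - 2*((-5 - 4)*(6 - 2) + 0)*(-2)) = 1/(-80 + 243 - 2*(-9*4 + 0)*(-2)) = 1/(-80 + 243 - 2*(-36 + 0)*(-2)) = 1/(-80 + 243 - (-72)*(-2)) = 1/(-80 + 243 - 2*72) = 1/(-80 + 243 - 144) = 1/19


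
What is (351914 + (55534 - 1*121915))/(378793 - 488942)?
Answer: -285533/110149 ≈ -2.5922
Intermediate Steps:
(351914 + (55534 - 1*121915))/(378793 - 488942) = (351914 + (55534 - 121915))/(-110149) = (351914 - 66381)*(-1/110149) = 285533*(-1/110149) = -285533/110149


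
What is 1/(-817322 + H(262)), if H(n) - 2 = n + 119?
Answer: -1/816939 ≈ -1.2241e-6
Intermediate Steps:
H(n) = 121 + n (H(n) = 2 + (n + 119) = 2 + (119 + n) = 121 + n)
1/(-817322 + H(262)) = 1/(-817322 + (121 + 262)) = 1/(-817322 + 383) = 1/(-816939) = -1/816939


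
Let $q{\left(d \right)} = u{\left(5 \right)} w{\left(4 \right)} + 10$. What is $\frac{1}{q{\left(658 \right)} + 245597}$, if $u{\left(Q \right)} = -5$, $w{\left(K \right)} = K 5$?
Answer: $\frac{1}{245507} \approx 4.0732 \cdot 10^{-6}$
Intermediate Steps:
$w{\left(K \right)} = 5 K$
$q{\left(d \right)} = -90$ ($q{\left(d \right)} = - 5 \cdot 5 \cdot 4 + 10 = \left(-5\right) 20 + 10 = -100 + 10 = -90$)
$\frac{1}{q{\left(658 \right)} + 245597} = \frac{1}{-90 + 245597} = \frac{1}{245507}$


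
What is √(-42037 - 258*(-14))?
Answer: 5*I*√1537 ≈ 196.02*I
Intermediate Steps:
√(-42037 - 258*(-14)) = √(-42037 + 3612) = √(-38425) = 5*I*√1537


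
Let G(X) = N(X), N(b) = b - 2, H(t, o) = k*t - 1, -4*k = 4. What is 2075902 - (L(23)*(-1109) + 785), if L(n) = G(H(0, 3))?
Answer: 2071790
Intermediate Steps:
k = -1 (k = -¼*4 = -1)
H(t, o) = -1 - t (H(t, o) = -t - 1 = -1 - t)
N(b) = -2 + b
G(X) = -2 + X
L(n) = -3 (L(n) = -2 + (-1 - 1*0) = -2 + (-1 + 0) = -2 - 1 = -3)
2075902 - (L(23)*(-1109) + 785) = 2075902 - (-3*(-1109) + 785) = 2075902 - (3327 + 785) = 2075902 - 1*4112 = 2075902 - 4112 = 2071790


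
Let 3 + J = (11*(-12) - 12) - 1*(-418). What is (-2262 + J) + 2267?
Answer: 276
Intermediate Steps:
J = 271 (J = -3 + ((11*(-12) - 12) - 1*(-418)) = -3 + ((-132 - 12) + 418) = -3 + (-144 + 418) = -3 + 274 = 271)
(-2262 + J) + 2267 = (-2262 + 271) + 2267 = -1991 + 2267 = 276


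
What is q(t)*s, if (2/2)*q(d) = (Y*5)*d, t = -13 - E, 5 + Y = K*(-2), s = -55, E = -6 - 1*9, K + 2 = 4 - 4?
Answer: 550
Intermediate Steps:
K = -2 (K = -2 + (4 - 4) = -2 + 0 = -2)
E = -15 (E = -6 - 9 = -15)
Y = -1 (Y = -5 - 2*(-2) = -5 + 4 = -1)
t = 2 (t = -13 - 1*(-15) = -13 + 15 = 2)
q(d) = -5*d (q(d) = (-1*5)*d = -5*d)
q(t)*s = -5*2*(-55) = -10*(-55) = 550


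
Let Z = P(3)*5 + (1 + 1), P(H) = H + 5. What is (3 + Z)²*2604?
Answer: 5273100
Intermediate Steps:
P(H) = 5 + H
Z = 42 (Z = (5 + 3)*5 + (1 + 1) = 8*5 + 2 = 40 + 2 = 42)
(3 + Z)²*2604 = (3 + 42)²*2604 = 45²*2604 = 2025*2604 = 5273100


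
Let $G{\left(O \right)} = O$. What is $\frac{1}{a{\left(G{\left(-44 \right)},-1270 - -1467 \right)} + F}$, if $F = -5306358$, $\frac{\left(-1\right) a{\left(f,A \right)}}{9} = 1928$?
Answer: $- \frac{1}{5323710} \approx -1.8784 \cdot 10^{-7}$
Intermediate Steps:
$a{\left(f,A \right)} = -17352$ ($a{\left(f,A \right)} = \left(-9\right) 1928 = -17352$)
$\frac{1}{a{\left(G{\left(-44 \right)},-1270 - -1467 \right)} + F} = \frac{1}{-17352 - 5306358} = \frac{1}{-5323710} = - \frac{1}{5323710}$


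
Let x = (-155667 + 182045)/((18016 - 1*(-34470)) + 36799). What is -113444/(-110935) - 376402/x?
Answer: -169463426564869/133011065 ≈ -1.2741e+6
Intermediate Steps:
x = 26378/89285 (x = 26378/((18016 + 34470) + 36799) = 26378/(52486 + 36799) = 26378/89285 ≈ 0.29544)
-113444/(-110935) - 376402/x = -113444/(-110935) - 376402/26378/89285 = -113444*(-1/110935) - 376402*89285/26378 = 113444/110935 - 16803526285/13189 = -169463426564869/133011065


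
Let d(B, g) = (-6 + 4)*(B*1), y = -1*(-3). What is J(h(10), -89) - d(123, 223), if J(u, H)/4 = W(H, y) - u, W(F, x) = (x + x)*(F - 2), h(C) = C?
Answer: -1978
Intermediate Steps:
y = 3
W(F, x) = 2*x*(-2 + F) (W(F, x) = (2*x)*(-2 + F) = 2*x*(-2 + F))
J(u, H) = -48 - 4*u + 24*H (J(u, H) = 4*(2*3*(-2 + H) - u) = 4*((-12 + 6*H) - u) = 4*(-12 - u + 6*H) = -48 - 4*u + 24*H)
d(B, g) = -2*B
J(h(10), -89) - d(123, 223) = (-48 - 4*10 + 24*(-89)) - (-2)*123 = (-48 - 40 - 2136) - 1*(-246) = -2224 + 246 = -1978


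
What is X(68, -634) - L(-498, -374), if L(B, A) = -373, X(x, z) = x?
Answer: 441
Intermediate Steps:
X(68, -634) - L(-498, -374) = 68 - 1*(-373) = 68 + 373 = 441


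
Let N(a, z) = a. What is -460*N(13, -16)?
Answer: -5980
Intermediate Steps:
-460*N(13, -16) = -460*13 = -5980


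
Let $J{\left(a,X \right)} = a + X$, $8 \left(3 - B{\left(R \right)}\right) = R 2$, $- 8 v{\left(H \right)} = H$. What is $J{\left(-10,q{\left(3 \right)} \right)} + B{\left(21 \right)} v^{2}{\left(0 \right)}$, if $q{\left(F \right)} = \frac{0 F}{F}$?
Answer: $-10$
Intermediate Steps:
$v{\left(H \right)} = - \frac{H}{8}$
$B{\left(R \right)} = 3 - \frac{R}{4}$ ($B{\left(R \right)} = 3 - \frac{R 2}{8} = 3 - \frac{2 R}{8} = 3 - \frac{R}{4}$)
$q{\left(F \right)} = 0$ ($q{\left(F \right)} = \frac{0}{F} = 0$)
$J{\left(a,X \right)} = X + a$
$J{\left(-10,q{\left(3 \right)} \right)} + B{\left(21 \right)} v^{2}{\left(0 \right)} = \left(0 - 10\right) + \left(3 - \frac{21}{4}\right) \left(\left(- \frac{1}{8}\right) 0\right)^{2} = -10 + \left(3 - \frac{21}{4}\right) 0^{2} = -10 - 0 = -10 + 0 = -10$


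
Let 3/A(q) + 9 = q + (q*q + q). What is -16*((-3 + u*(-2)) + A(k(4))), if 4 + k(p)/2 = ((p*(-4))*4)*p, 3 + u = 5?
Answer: 30167264/269351 ≈ 112.00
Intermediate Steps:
u = 2 (u = -3 + 5 = 2)
k(p) = -8 - 32*p**2 (k(p) = -8 + 2*(((p*(-4))*4)*p) = -8 + 2*((-4*p*4)*p) = -8 + 2*((-16*p)*p) = -8 + 2*(-16*p**2) = -8 - 32*p**2)
A(q) = 3/(-9 + q**2 + 2*q) (A(q) = 3/(-9 + (q + (q*q + q))) = 3/(-9 + (q + (q**2 + q))) = 3/(-9 + (q + (q + q**2))) = 3/(-9 + (q**2 + 2*q)) = 3/(-9 + q**2 + 2*q))
-16*((-3 + u*(-2)) + A(k(4))) = -16*((-3 + 2*(-2)) + 3/(-9 + (-8 - 32*4**2)**2 + 2*(-8 - 32*4**2))) = -16*((-3 - 4) + 3/(-9 + (-8 - 32*16)**2 + 2*(-8 - 32*16))) = -16*(-7 + 3/(-9 + (-8 - 512)**2 + 2*(-8 - 512))) = -16*(-7 + 3/(-9 + (-520)**2 + 2*(-520))) = -16*(-7 + 3/(-9 + 270400 - 1040)) = -16*(-7 + 3/269351) = -16*(-1885454/269351) = 30167264/269351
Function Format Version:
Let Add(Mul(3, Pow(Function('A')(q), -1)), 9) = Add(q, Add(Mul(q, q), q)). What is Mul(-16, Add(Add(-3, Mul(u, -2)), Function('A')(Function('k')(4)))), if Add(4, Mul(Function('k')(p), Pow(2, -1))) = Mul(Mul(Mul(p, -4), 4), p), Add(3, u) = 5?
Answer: Rational(30167264, 269351) ≈ 112.00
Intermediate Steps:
u = 2 (u = Add(-3, 5) = 2)
Function('k')(p) = Add(-8, Mul(-32, Pow(p, 2))) (Function('k')(p) = Add(-8, Mul(2, Mul(Mul(Mul(p, -4), 4), p))) = Add(-8, Mul(2, Mul(Mul(Mul(-4, p), 4), p))) = Add(-8, Mul(2, Mul(Mul(-16, p), p))) = Add(-8, Mul(2, Mul(-16, Pow(p, 2)))) = Add(-8, Mul(-32, Pow(p, 2))))
Function('A')(q) = Mul(3, Pow(Add(-9, Pow(q, 2), Mul(2, q)), -1)) (Function('A')(q) = Mul(3, Pow(Add(-9, Add(q, Add(Mul(q, q), q))), -1)) = Mul(3, Pow(Add(-9, Add(q, Add(Pow(q, 2), q))), -1)) = Mul(3, Pow(Add(-9, Add(q, Add(q, Pow(q, 2)))), -1)) = Mul(3, Pow(Add(-9, Add(Pow(q, 2), Mul(2, q))), -1)) = Mul(3, Pow(Add(-9, Pow(q, 2), Mul(2, q)), -1)))
Mul(-16, Add(Add(-3, Mul(u, -2)), Function('A')(Function('k')(4)))) = Mul(-16, Add(Add(-3, Mul(2, -2)), Mul(3, Pow(Add(-9, Pow(Add(-8, Mul(-32, Pow(4, 2))), 2), Mul(2, Add(-8, Mul(-32, Pow(4, 2))))), -1)))) = Mul(-16, Add(Add(-3, -4), Mul(3, Pow(Add(-9, Pow(Add(-8, Mul(-32, 16)), 2), Mul(2, Add(-8, Mul(-32, 16)))), -1)))) = Mul(-16, Add(-7, Mul(3, Pow(Add(-9, Pow(Add(-8, -512), 2), Mul(2, Add(-8, -512))), -1)))) = Mul(-16, Add(-7, Mul(3, Pow(Add(-9, Pow(-520, 2), Mul(2, -520)), -1)))) = Mul(-16, Add(-7, Mul(3, Pow(Add(-9, 270400, -1040), -1)))) = Mul(-16, Add(-7, Mul(3, Pow(269351, -1)))) = Mul(-16, Add(-7, Mul(3, Rational(1, 269351)))) = Mul(-16, Add(-7, Rational(3, 269351))) = Mul(-16, Rational(-1885454, 269351)) = Rational(30167264, 269351)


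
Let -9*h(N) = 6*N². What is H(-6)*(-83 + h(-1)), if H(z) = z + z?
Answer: 1004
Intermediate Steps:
H(z) = 2*z
h(N) = -2*N²/3
H(-6)*(-83 + h(-1)) = (2*(-6))*(-83 - ⅔*(-1)²) = -12*(-83 - ⅔*1) = -12*(-83 - ⅔) = -12*(-251/3) = 1004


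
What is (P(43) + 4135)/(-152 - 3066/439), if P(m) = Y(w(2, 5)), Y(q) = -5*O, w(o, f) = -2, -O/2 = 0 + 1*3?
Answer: -1828435/69794 ≈ -26.198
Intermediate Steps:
O = -6 (O = -2*(0 + 1*3) = -2*(0 + 3) = -2*3 = -6)
Y(q) = 30 (Y(q) = -5*(-6) = 30)
P(m) = 30
(P(43) + 4135)/(-152 - 3066/439) = (30 + 4135)/(-152 - 3066/439) = 4165/(-152 - 3066*1/439) = 4165/(-152 - 3066/439) = 4165/(-69794/439) = 4165*(-439/69794) = -1828435/69794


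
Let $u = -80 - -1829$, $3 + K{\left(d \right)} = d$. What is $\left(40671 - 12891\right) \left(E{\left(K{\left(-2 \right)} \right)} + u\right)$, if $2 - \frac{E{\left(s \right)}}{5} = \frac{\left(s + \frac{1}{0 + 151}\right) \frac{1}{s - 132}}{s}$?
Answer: $\frac{1010891614860}{20687} \approx 4.8866 \cdot 10^{7}$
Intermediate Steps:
$K{\left(d \right)} = -3 + d$
$u = 1749$ ($u = -80 + 1829 = 1749$)
$E{\left(s \right)} = 10 - \frac{5 \left(\frac{1}{151} + s\right)}{s \left(-132 + s\right)}$ ($E{\left(s \right)} = 10 - 5 \frac{\left(s + \frac{1}{0 + 151}\right) \frac{1}{s - 132}}{s} = 10 - 5 \frac{\left(s + \frac{1}{151}\right) \frac{1}{-132 + s}}{s} = 10 - 5 \frac{\left(\frac{1}{151} + s\right) \frac{1}{-132 + s}}{s} = 10 - 5 \frac{\frac{1}{-132 + s} \left(\frac{1}{151} + s\right)}{s} = 10 - 5 \frac{\frac{1}{151} + s}{s \left(-132 + s\right)} = 10 - \frac{5 \left(\frac{1}{151} + s\right)}{s \left(-132 + s\right)}$)
$\left(40671 - 12891\right) \left(E{\left(K{\left(-2 \right)} \right)} + u\right) = \left(40671 - 12891\right) \left(\frac{5 \left(-1 - 40015 \left(-3 - 2\right) + 302 \left(-3 - 2\right)^{2}\right)}{151 \left(-3 - 2\right) \left(-132 - 5\right)} + 1749\right) = 27780 \left(\frac{5 \left(-1 - -200075 + 302 \left(-5\right)^{2}\right)}{151 \left(-5\right) \left(-132 - 5\right)} + 1749\right) = 27780 \left(\frac{5}{151} \left(- \frac{1}{5}\right) \frac{1}{-137} \left(-1 + 200075 + 302 \cdot 25\right) + 1749\right) = 27780 \left(\frac{5}{151} \left(- \frac{1}{5}\right) \left(- \frac{1}{137}\right) \left(-1 + 200075 + 7550\right) + 1749\right) = 27780 \left(\frac{5}{151} \left(- \frac{1}{5}\right) \left(- \frac{1}{137}\right) 207624 + 1749\right) = 27780 \left(\frac{207624}{20687} + 1749\right) = 27780 \cdot \frac{36389187}{20687} = \frac{1010891614860}{20687}$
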